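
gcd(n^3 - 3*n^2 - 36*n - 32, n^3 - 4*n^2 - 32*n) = n^2 - 4*n - 32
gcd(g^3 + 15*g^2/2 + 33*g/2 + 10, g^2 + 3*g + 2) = g + 1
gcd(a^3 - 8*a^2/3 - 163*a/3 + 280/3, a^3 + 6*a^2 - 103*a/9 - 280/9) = a + 7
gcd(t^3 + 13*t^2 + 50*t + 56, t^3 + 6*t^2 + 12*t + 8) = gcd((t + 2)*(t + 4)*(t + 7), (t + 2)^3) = t + 2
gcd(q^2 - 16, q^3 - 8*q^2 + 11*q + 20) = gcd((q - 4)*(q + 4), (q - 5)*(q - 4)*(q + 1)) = q - 4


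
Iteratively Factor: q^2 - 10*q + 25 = (q - 5)*(q - 5)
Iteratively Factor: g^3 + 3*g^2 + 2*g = (g + 2)*(g^2 + g) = (g + 1)*(g + 2)*(g)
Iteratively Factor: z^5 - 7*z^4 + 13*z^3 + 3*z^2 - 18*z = (z - 3)*(z^4 - 4*z^3 + z^2 + 6*z) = (z - 3)*(z - 2)*(z^3 - 2*z^2 - 3*z) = (z - 3)^2*(z - 2)*(z^2 + z) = z*(z - 3)^2*(z - 2)*(z + 1)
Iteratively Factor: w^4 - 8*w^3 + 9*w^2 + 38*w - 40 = (w - 4)*(w^3 - 4*w^2 - 7*w + 10) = (w - 4)*(w + 2)*(w^2 - 6*w + 5) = (w - 4)*(w - 1)*(w + 2)*(w - 5)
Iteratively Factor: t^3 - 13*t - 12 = (t + 1)*(t^2 - t - 12) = (t - 4)*(t + 1)*(t + 3)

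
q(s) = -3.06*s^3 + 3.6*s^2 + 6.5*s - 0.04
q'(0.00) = 6.50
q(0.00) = -0.04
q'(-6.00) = -367.18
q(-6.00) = 751.52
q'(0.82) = 6.23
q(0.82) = 6.02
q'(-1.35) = -19.95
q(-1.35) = 5.27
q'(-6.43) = -419.34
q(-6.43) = 920.50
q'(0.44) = 7.89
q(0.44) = 3.26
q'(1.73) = -8.52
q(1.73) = 6.14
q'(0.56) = 7.65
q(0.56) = 4.19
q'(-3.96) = -165.97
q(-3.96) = 220.70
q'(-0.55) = -0.24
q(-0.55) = -2.02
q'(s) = -9.18*s^2 + 7.2*s + 6.5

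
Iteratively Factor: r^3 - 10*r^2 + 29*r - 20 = (r - 1)*(r^2 - 9*r + 20) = (r - 4)*(r - 1)*(r - 5)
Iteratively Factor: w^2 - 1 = (w - 1)*(w + 1)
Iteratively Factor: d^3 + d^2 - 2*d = (d)*(d^2 + d - 2) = d*(d - 1)*(d + 2)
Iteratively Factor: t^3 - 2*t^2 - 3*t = (t + 1)*(t^2 - 3*t) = (t - 3)*(t + 1)*(t)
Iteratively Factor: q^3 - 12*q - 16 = (q + 2)*(q^2 - 2*q - 8) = (q + 2)^2*(q - 4)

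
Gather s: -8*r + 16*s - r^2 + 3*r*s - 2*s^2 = -r^2 - 8*r - 2*s^2 + s*(3*r + 16)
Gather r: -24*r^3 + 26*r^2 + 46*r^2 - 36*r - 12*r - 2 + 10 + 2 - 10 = -24*r^3 + 72*r^2 - 48*r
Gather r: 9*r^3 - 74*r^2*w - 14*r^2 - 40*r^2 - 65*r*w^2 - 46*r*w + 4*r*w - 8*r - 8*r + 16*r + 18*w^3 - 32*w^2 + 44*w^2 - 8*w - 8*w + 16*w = 9*r^3 + r^2*(-74*w - 54) + r*(-65*w^2 - 42*w) + 18*w^3 + 12*w^2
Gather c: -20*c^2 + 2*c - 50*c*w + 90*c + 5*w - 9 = -20*c^2 + c*(92 - 50*w) + 5*w - 9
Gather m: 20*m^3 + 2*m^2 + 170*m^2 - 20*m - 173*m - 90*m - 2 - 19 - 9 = 20*m^3 + 172*m^2 - 283*m - 30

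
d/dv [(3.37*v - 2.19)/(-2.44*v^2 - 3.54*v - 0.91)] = (8.2228*v^2 - 10.6872*v - 10.8193)/(5.9536*v^4 + 17.2752*v^3 + 16.9724*v^2 + 6.4428*v + 0.8281)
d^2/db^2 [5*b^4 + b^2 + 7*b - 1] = 60*b^2 + 2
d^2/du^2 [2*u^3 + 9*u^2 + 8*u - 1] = 12*u + 18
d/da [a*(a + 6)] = 2*a + 6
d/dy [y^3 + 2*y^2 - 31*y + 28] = 3*y^2 + 4*y - 31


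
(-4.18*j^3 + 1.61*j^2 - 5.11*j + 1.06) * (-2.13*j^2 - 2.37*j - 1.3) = 8.9034*j^5 + 6.4773*j^4 + 12.5026*j^3 + 7.7599*j^2 + 4.1308*j - 1.378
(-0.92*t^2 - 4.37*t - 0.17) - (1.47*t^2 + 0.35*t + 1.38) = -2.39*t^2 - 4.72*t - 1.55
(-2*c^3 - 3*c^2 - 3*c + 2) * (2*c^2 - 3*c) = -4*c^5 + 3*c^3 + 13*c^2 - 6*c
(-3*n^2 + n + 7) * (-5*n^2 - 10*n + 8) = 15*n^4 + 25*n^3 - 69*n^2 - 62*n + 56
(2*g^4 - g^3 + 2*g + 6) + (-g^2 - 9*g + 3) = 2*g^4 - g^3 - g^2 - 7*g + 9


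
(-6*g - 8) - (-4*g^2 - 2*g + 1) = 4*g^2 - 4*g - 9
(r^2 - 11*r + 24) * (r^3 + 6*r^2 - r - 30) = r^5 - 5*r^4 - 43*r^3 + 125*r^2 + 306*r - 720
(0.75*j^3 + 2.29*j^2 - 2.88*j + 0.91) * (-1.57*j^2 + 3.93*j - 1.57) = -1.1775*j^5 - 0.6478*j^4 + 12.3438*j^3 - 16.3424*j^2 + 8.0979*j - 1.4287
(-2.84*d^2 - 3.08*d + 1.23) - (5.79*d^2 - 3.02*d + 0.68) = -8.63*d^2 - 0.0600000000000001*d + 0.55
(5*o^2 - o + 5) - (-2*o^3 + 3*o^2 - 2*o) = 2*o^3 + 2*o^2 + o + 5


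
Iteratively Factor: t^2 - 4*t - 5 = (t + 1)*(t - 5)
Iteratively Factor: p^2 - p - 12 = (p - 4)*(p + 3)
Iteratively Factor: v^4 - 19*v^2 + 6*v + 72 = (v + 4)*(v^3 - 4*v^2 - 3*v + 18) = (v + 2)*(v + 4)*(v^2 - 6*v + 9) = (v - 3)*(v + 2)*(v + 4)*(v - 3)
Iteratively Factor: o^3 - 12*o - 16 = (o - 4)*(o^2 + 4*o + 4) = (o - 4)*(o + 2)*(o + 2)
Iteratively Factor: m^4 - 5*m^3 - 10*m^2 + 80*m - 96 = (m + 4)*(m^3 - 9*m^2 + 26*m - 24) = (m - 3)*(m + 4)*(m^2 - 6*m + 8) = (m - 3)*(m - 2)*(m + 4)*(m - 4)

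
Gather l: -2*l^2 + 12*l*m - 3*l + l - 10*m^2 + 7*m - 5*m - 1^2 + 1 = -2*l^2 + l*(12*m - 2) - 10*m^2 + 2*m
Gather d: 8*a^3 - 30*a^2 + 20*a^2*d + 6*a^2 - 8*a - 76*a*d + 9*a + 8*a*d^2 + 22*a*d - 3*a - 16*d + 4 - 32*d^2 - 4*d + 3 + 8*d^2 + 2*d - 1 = 8*a^3 - 24*a^2 - 2*a + d^2*(8*a - 24) + d*(20*a^2 - 54*a - 18) + 6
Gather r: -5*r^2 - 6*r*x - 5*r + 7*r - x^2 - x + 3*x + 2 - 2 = -5*r^2 + r*(2 - 6*x) - x^2 + 2*x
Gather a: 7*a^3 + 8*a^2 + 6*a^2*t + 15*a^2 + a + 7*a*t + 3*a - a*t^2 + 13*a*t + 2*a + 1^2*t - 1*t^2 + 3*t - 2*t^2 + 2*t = 7*a^3 + a^2*(6*t + 23) + a*(-t^2 + 20*t + 6) - 3*t^2 + 6*t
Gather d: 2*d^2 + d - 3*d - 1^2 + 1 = 2*d^2 - 2*d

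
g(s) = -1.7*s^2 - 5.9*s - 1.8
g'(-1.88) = 0.49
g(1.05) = -9.87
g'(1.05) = -9.47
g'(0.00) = -5.90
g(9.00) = -192.60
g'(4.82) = -22.29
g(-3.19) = -0.28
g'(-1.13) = -2.06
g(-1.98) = 3.22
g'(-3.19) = 4.95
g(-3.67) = -3.04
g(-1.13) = 2.70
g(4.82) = -69.73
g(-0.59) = 1.09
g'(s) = -3.4*s - 5.9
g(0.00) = -1.80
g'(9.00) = -36.50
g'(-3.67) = 6.58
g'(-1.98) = 0.83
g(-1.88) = 3.28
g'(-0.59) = -3.89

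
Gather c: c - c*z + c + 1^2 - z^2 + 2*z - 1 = c*(2 - z) - z^2 + 2*z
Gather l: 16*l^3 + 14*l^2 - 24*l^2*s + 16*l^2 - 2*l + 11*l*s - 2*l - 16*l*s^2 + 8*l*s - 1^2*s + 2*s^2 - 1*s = 16*l^3 + l^2*(30 - 24*s) + l*(-16*s^2 + 19*s - 4) + 2*s^2 - 2*s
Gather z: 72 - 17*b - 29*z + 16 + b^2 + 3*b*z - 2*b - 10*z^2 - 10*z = b^2 - 19*b - 10*z^2 + z*(3*b - 39) + 88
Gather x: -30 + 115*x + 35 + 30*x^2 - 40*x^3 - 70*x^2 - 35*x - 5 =-40*x^3 - 40*x^2 + 80*x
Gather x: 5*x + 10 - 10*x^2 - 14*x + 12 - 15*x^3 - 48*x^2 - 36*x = -15*x^3 - 58*x^2 - 45*x + 22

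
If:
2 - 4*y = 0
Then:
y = 1/2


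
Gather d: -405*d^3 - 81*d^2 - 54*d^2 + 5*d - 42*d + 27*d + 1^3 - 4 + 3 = -405*d^3 - 135*d^2 - 10*d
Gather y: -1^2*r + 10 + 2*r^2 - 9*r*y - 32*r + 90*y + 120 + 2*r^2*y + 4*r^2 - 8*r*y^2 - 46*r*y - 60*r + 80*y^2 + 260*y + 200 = 6*r^2 - 93*r + y^2*(80 - 8*r) + y*(2*r^2 - 55*r + 350) + 330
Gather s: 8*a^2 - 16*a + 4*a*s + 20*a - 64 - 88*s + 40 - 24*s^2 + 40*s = 8*a^2 + 4*a - 24*s^2 + s*(4*a - 48) - 24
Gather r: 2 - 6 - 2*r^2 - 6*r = -2*r^2 - 6*r - 4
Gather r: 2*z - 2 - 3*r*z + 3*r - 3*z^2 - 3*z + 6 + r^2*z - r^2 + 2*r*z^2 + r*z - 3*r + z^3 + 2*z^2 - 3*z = r^2*(z - 1) + r*(2*z^2 - 2*z) + z^3 - z^2 - 4*z + 4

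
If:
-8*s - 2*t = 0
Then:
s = -t/4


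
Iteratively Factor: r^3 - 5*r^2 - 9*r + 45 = (r - 5)*(r^2 - 9) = (r - 5)*(r + 3)*(r - 3)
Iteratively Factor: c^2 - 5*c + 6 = (c - 3)*(c - 2)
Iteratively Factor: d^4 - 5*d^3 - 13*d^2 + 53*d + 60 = (d - 4)*(d^3 - d^2 - 17*d - 15) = (d - 4)*(d + 3)*(d^2 - 4*d - 5) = (d - 4)*(d + 1)*(d + 3)*(d - 5)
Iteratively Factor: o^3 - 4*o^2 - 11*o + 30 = (o + 3)*(o^2 - 7*o + 10) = (o - 5)*(o + 3)*(o - 2)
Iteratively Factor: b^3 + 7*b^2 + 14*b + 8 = (b + 1)*(b^2 + 6*b + 8) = (b + 1)*(b + 2)*(b + 4)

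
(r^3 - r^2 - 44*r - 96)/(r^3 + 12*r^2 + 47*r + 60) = (r - 8)/(r + 5)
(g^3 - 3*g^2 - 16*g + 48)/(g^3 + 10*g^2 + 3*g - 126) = (g^2 - 16)/(g^2 + 13*g + 42)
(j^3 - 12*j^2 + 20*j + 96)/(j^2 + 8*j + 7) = (j^3 - 12*j^2 + 20*j + 96)/(j^2 + 8*j + 7)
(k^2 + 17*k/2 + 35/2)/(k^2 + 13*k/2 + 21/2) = (k + 5)/(k + 3)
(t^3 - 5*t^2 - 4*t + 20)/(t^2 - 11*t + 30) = (t^2 - 4)/(t - 6)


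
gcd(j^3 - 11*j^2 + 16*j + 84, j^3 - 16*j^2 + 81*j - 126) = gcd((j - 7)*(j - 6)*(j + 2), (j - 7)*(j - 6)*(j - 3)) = j^2 - 13*j + 42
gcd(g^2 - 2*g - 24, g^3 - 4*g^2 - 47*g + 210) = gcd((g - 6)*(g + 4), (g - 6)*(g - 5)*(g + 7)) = g - 6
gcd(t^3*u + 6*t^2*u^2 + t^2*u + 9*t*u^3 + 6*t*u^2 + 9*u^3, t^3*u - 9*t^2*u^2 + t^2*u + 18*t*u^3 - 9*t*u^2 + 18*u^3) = t*u + u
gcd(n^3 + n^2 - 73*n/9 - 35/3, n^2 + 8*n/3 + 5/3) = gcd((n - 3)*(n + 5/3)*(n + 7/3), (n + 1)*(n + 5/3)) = n + 5/3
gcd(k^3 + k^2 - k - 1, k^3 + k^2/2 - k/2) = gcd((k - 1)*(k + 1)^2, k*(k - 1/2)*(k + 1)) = k + 1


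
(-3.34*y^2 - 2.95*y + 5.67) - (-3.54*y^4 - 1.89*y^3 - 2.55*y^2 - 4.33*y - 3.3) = 3.54*y^4 + 1.89*y^3 - 0.79*y^2 + 1.38*y + 8.97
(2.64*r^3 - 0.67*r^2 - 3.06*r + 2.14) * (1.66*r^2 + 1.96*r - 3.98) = 4.3824*r^5 + 4.0622*r^4 - 16.9*r^3 + 0.2214*r^2 + 16.3732*r - 8.5172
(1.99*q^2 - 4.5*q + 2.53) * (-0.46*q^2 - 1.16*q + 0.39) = -0.9154*q^4 - 0.2384*q^3 + 4.8323*q^2 - 4.6898*q + 0.9867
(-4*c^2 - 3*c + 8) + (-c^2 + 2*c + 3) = -5*c^2 - c + 11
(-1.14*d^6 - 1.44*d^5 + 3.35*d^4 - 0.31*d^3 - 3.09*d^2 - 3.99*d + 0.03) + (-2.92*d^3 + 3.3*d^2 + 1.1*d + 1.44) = -1.14*d^6 - 1.44*d^5 + 3.35*d^4 - 3.23*d^3 + 0.21*d^2 - 2.89*d + 1.47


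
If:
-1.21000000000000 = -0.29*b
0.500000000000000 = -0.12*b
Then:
No Solution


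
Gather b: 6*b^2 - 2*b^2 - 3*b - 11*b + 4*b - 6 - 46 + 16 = 4*b^2 - 10*b - 36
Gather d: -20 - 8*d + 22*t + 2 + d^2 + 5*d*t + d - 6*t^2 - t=d^2 + d*(5*t - 7) - 6*t^2 + 21*t - 18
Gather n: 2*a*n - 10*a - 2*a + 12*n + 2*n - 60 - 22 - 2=-12*a + n*(2*a + 14) - 84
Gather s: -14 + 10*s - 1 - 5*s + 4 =5*s - 11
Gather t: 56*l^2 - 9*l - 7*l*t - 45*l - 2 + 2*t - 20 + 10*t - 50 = 56*l^2 - 54*l + t*(12 - 7*l) - 72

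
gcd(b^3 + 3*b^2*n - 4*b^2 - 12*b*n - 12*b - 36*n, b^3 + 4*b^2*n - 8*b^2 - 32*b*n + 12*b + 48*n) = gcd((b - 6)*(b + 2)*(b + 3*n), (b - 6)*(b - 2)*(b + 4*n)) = b - 6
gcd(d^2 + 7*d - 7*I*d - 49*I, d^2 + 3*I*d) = 1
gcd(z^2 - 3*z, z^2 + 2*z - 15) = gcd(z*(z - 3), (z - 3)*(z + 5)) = z - 3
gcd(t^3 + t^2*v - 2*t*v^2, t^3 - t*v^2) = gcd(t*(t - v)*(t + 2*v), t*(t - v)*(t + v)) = t^2 - t*v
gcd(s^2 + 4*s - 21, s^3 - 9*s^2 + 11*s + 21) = s - 3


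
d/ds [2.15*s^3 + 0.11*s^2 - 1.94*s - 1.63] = 6.45*s^2 + 0.22*s - 1.94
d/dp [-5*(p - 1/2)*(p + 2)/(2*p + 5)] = 5*(-4*p^2 - 20*p - 19)/(2*(4*p^2 + 20*p + 25))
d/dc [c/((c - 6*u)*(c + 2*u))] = (-c*(c - 6*u) - c*(c + 2*u) + (c - 6*u)*(c + 2*u))/((c - 6*u)^2*(c + 2*u)^2)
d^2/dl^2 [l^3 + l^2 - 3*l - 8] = 6*l + 2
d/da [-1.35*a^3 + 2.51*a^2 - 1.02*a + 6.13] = -4.05*a^2 + 5.02*a - 1.02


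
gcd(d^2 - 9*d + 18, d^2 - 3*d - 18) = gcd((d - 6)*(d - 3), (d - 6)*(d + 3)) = d - 6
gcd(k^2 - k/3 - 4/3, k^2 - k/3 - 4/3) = k^2 - k/3 - 4/3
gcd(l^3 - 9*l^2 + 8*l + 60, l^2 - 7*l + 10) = l - 5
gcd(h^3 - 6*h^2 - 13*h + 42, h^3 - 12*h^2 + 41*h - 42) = h^2 - 9*h + 14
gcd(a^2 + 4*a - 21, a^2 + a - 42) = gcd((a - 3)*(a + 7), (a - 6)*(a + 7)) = a + 7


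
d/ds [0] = 0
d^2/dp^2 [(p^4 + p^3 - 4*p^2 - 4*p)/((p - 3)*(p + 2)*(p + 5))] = 2*(19*p^3 - 135*p^2 + 585*p - 285)/(p^6 + 6*p^5 - 33*p^4 - 172*p^3 + 495*p^2 + 1350*p - 3375)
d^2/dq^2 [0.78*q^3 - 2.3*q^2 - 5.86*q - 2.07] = 4.68*q - 4.6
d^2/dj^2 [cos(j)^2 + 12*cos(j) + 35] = -12*cos(j) - 2*cos(2*j)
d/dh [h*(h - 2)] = 2*h - 2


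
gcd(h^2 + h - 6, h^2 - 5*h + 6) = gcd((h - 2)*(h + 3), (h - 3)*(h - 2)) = h - 2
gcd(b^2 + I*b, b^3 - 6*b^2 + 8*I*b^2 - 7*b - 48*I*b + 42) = b + I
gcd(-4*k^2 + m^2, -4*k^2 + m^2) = 4*k^2 - m^2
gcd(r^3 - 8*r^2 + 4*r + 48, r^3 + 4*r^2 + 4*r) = r + 2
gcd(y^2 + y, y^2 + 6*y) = y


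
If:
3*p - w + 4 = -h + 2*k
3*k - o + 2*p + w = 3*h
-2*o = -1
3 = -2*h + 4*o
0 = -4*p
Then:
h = -1/2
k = -9/2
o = 1/2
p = 0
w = 25/2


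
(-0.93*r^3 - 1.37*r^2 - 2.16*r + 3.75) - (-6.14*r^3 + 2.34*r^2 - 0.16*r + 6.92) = 5.21*r^3 - 3.71*r^2 - 2.0*r - 3.17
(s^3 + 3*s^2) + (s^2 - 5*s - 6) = s^3 + 4*s^2 - 5*s - 6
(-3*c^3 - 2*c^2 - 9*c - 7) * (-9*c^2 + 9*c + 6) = 27*c^5 - 9*c^4 + 45*c^3 - 30*c^2 - 117*c - 42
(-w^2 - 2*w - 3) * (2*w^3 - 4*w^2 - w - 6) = -2*w^5 + 3*w^3 + 20*w^2 + 15*w + 18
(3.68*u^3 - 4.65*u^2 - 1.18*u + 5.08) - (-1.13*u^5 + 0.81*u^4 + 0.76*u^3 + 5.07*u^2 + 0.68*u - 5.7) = 1.13*u^5 - 0.81*u^4 + 2.92*u^3 - 9.72*u^2 - 1.86*u + 10.78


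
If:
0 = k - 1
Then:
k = 1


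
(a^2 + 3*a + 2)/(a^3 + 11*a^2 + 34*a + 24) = (a + 2)/(a^2 + 10*a + 24)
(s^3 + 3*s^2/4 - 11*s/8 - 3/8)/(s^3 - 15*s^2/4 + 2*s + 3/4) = (s + 3/2)/(s - 3)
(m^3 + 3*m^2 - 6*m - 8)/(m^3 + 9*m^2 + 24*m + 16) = (m - 2)/(m + 4)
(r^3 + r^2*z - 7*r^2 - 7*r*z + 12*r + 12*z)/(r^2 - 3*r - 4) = (r^2 + r*z - 3*r - 3*z)/(r + 1)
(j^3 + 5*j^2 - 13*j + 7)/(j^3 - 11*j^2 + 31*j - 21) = (j^2 + 6*j - 7)/(j^2 - 10*j + 21)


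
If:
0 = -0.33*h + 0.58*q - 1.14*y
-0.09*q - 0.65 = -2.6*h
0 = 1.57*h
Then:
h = 0.00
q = -7.22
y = -3.67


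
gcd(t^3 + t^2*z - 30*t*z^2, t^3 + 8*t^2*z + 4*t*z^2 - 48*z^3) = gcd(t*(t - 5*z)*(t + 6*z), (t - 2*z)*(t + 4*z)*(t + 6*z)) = t + 6*z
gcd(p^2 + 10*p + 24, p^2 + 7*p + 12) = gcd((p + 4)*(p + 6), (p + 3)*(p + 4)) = p + 4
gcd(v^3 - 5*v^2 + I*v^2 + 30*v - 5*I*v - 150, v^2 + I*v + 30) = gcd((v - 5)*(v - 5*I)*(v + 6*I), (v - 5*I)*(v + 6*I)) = v^2 + I*v + 30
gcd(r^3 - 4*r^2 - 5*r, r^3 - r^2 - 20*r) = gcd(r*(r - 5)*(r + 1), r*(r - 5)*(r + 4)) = r^2 - 5*r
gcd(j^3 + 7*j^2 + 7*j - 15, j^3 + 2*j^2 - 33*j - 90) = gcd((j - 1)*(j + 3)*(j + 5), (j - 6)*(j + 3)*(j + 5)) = j^2 + 8*j + 15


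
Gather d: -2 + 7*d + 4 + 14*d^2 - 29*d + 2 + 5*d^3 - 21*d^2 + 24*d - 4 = 5*d^3 - 7*d^2 + 2*d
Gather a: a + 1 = a + 1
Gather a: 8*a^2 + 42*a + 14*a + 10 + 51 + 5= 8*a^2 + 56*a + 66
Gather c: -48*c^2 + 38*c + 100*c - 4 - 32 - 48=-48*c^2 + 138*c - 84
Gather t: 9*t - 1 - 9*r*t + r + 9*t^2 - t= r + 9*t^2 + t*(8 - 9*r) - 1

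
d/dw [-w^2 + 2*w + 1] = 2 - 2*w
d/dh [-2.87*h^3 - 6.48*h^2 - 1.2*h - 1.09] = -8.61*h^2 - 12.96*h - 1.2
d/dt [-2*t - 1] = -2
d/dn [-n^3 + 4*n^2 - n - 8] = -3*n^2 + 8*n - 1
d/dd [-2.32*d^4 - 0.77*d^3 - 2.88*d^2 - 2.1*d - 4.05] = -9.28*d^3 - 2.31*d^2 - 5.76*d - 2.1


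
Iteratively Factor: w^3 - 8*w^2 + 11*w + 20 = (w + 1)*(w^2 - 9*w + 20) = (w - 5)*(w + 1)*(w - 4)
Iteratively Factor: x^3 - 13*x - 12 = (x + 1)*(x^2 - x - 12) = (x - 4)*(x + 1)*(x + 3)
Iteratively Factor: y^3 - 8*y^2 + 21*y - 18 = (y - 3)*(y^2 - 5*y + 6) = (y - 3)^2*(y - 2)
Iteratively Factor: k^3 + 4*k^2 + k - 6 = (k + 2)*(k^2 + 2*k - 3) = (k + 2)*(k + 3)*(k - 1)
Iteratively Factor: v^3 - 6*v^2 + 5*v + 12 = (v - 3)*(v^2 - 3*v - 4) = (v - 3)*(v + 1)*(v - 4)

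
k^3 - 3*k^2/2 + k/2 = k*(k - 1)*(k - 1/2)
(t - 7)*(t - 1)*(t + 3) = t^3 - 5*t^2 - 17*t + 21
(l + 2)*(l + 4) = l^2 + 6*l + 8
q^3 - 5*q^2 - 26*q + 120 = (q - 6)*(q - 4)*(q + 5)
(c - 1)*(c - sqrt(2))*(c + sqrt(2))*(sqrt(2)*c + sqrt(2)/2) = sqrt(2)*c^4 - sqrt(2)*c^3/2 - 5*sqrt(2)*c^2/2 + sqrt(2)*c + sqrt(2)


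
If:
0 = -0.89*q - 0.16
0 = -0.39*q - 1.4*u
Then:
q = -0.18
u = 0.05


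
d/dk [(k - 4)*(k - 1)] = 2*k - 5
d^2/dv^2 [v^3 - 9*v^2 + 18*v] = 6*v - 18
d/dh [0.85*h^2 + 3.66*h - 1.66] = 1.7*h + 3.66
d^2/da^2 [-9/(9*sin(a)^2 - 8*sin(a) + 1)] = 18*(162*sin(a)^4 - 108*sin(a)^3 - 229*sin(a)^2 + 220*sin(a) - 55)/(9*sin(a)^2 - 8*sin(a) + 1)^3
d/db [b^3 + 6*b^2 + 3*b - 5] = 3*b^2 + 12*b + 3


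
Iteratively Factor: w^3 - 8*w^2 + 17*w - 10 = (w - 1)*(w^2 - 7*w + 10) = (w - 2)*(w - 1)*(w - 5)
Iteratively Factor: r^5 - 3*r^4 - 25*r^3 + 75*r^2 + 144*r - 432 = (r - 4)*(r^4 + r^3 - 21*r^2 - 9*r + 108) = (r - 4)*(r - 3)*(r^3 + 4*r^2 - 9*r - 36) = (r - 4)*(r - 3)*(r + 3)*(r^2 + r - 12) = (r - 4)*(r - 3)^2*(r + 3)*(r + 4)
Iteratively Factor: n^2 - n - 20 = (n - 5)*(n + 4)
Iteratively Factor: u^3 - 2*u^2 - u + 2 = (u - 1)*(u^2 - u - 2) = (u - 1)*(u + 1)*(u - 2)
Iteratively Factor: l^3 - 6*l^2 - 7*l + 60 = (l + 3)*(l^2 - 9*l + 20) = (l - 5)*(l + 3)*(l - 4)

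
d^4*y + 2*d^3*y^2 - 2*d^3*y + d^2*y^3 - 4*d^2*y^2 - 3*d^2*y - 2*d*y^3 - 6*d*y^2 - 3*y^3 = (d - 3)*(d + y)^2*(d*y + y)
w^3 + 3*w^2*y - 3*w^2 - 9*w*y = w*(w - 3)*(w + 3*y)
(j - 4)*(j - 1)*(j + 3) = j^3 - 2*j^2 - 11*j + 12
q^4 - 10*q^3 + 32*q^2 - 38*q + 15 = (q - 5)*(q - 3)*(q - 1)^2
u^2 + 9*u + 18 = (u + 3)*(u + 6)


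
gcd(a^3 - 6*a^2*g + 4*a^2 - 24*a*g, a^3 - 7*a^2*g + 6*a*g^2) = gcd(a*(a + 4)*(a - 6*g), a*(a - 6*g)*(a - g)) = a^2 - 6*a*g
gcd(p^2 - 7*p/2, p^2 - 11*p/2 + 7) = p - 7/2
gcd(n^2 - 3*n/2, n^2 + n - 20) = 1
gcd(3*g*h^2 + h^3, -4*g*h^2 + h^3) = h^2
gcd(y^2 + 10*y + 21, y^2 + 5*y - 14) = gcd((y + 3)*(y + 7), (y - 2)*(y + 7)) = y + 7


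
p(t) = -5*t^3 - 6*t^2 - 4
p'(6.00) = -612.00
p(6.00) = -1300.00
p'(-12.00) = -2016.00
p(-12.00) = 7772.00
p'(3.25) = -197.44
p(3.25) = -239.02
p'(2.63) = -135.31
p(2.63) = -136.46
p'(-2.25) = -48.94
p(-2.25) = 22.58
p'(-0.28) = 2.18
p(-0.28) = -4.36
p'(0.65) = -14.14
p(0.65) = -7.91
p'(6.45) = -701.44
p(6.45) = -1595.30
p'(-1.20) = -7.20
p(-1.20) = -4.00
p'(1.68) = -62.50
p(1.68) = -44.64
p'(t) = -15*t^2 - 12*t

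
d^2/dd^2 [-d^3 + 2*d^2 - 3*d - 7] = 4 - 6*d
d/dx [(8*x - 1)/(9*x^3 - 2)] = (-144*x^3 + 27*x^2 - 16)/(81*x^6 - 36*x^3 + 4)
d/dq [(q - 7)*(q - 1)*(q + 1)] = 3*q^2 - 14*q - 1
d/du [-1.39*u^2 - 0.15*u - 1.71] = -2.78*u - 0.15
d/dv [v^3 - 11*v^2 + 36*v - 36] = 3*v^2 - 22*v + 36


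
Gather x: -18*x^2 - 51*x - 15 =-18*x^2 - 51*x - 15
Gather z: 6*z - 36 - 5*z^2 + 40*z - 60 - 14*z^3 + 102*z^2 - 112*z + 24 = -14*z^3 + 97*z^2 - 66*z - 72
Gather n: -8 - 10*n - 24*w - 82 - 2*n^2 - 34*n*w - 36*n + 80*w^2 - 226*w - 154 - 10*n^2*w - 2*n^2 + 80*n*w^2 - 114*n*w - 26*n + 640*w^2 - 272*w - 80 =n^2*(-10*w - 4) + n*(80*w^2 - 148*w - 72) + 720*w^2 - 522*w - 324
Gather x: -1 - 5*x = -5*x - 1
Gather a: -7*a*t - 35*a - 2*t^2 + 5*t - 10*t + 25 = a*(-7*t - 35) - 2*t^2 - 5*t + 25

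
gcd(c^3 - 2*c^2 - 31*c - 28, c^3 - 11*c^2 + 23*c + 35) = c^2 - 6*c - 7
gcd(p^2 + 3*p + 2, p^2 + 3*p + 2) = p^2 + 3*p + 2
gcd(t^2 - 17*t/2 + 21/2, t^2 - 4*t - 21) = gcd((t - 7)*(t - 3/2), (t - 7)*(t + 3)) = t - 7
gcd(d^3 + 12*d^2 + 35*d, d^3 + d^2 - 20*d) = d^2 + 5*d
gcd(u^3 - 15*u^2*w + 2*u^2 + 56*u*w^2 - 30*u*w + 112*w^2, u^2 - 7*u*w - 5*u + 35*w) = u - 7*w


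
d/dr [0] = 0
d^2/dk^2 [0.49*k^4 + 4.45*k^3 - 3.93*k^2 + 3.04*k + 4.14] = 5.88*k^2 + 26.7*k - 7.86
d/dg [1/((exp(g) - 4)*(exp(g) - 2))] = 2*(3 - exp(g))*exp(g)/(exp(4*g) - 12*exp(3*g) + 52*exp(2*g) - 96*exp(g) + 64)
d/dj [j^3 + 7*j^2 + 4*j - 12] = 3*j^2 + 14*j + 4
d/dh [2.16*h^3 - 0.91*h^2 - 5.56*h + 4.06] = 6.48*h^2 - 1.82*h - 5.56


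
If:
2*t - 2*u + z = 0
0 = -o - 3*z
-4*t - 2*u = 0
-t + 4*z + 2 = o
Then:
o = 36/43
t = 2/43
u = -4/43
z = -12/43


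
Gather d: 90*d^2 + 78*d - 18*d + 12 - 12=90*d^2 + 60*d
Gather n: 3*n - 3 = 3*n - 3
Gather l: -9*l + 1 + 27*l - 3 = 18*l - 2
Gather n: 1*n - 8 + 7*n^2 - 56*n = 7*n^2 - 55*n - 8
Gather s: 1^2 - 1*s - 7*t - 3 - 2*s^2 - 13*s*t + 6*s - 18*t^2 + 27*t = -2*s^2 + s*(5 - 13*t) - 18*t^2 + 20*t - 2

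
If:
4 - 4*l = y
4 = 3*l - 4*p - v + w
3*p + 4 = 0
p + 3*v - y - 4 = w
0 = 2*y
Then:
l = 1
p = -4/3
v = 1/2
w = -23/6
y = 0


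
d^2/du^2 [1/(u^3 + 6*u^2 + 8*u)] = 2*(-3*u*(u + 2)*(u^2 + 6*u + 8) + (3*u^2 + 12*u + 8)^2)/(u^3*(u^2 + 6*u + 8)^3)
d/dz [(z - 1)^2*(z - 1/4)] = 3*z^2 - 9*z/2 + 3/2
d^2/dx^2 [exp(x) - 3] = exp(x)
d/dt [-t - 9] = -1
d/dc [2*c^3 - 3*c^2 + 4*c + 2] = 6*c^2 - 6*c + 4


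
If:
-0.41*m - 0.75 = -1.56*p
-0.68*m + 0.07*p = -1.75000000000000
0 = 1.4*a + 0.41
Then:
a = -0.29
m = 2.70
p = 1.19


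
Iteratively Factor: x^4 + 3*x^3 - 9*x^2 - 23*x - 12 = (x + 1)*(x^3 + 2*x^2 - 11*x - 12) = (x + 1)^2*(x^2 + x - 12) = (x + 1)^2*(x + 4)*(x - 3)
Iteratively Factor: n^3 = (n)*(n^2) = n^2*(n)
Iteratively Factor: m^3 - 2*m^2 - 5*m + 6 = (m - 1)*(m^2 - m - 6) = (m - 3)*(m - 1)*(m + 2)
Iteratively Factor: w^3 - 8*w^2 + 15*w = (w)*(w^2 - 8*w + 15) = w*(w - 5)*(w - 3)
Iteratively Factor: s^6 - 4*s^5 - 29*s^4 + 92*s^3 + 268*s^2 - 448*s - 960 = (s + 4)*(s^5 - 8*s^4 + 3*s^3 + 80*s^2 - 52*s - 240) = (s + 2)*(s + 4)*(s^4 - 10*s^3 + 23*s^2 + 34*s - 120) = (s - 5)*(s + 2)*(s + 4)*(s^3 - 5*s^2 - 2*s + 24) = (s - 5)*(s - 4)*(s + 2)*(s + 4)*(s^2 - s - 6) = (s - 5)*(s - 4)*(s - 3)*(s + 2)*(s + 4)*(s + 2)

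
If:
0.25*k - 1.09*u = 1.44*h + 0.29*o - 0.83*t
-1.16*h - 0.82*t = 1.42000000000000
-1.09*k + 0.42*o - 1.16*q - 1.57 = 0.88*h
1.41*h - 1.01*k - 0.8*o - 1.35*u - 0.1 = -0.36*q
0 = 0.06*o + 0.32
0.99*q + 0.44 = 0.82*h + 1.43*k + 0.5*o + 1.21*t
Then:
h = -0.35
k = 0.81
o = -5.33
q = -3.78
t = -1.24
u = 1.11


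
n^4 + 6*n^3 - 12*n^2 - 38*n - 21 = (n - 3)*(n + 1)^2*(n + 7)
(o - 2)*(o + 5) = o^2 + 3*o - 10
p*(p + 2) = p^2 + 2*p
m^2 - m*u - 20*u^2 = (m - 5*u)*(m + 4*u)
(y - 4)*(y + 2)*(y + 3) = y^3 + y^2 - 14*y - 24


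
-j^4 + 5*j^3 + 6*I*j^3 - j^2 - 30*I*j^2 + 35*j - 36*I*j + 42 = (j - 6)*(j - 7*I)*(-I*j + 1)*(-I*j - I)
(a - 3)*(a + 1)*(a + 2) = a^3 - 7*a - 6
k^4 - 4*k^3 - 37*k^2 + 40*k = k*(k - 8)*(k - 1)*(k + 5)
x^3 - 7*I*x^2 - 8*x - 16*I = (x - 4*I)^2*(x + I)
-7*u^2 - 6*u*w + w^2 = (-7*u + w)*(u + w)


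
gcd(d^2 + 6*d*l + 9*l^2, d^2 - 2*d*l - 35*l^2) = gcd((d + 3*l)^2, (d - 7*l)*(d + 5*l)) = 1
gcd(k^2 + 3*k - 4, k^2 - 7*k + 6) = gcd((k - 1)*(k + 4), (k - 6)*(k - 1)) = k - 1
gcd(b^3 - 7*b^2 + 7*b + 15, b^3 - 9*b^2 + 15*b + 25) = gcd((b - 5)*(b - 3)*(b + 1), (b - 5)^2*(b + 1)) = b^2 - 4*b - 5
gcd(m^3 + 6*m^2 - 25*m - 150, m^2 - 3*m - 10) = m - 5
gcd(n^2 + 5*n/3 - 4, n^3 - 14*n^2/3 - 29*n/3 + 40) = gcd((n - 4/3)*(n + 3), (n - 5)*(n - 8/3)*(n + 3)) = n + 3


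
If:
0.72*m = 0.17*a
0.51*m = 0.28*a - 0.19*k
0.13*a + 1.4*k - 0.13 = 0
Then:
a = 0.10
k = 0.08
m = 0.02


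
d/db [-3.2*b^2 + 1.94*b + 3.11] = 1.94 - 6.4*b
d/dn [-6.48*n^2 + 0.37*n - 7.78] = 0.37 - 12.96*n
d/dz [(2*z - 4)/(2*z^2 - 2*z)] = (-z^2 + 4*z - 2)/(z^2*(z^2 - 2*z + 1))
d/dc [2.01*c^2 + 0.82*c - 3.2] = 4.02*c + 0.82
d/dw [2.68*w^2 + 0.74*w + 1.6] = 5.36*w + 0.74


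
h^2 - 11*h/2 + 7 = (h - 7/2)*(h - 2)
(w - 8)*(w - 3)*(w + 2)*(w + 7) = w^4 - 2*w^3 - 61*w^2 + 62*w + 336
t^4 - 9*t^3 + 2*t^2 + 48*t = t*(t - 8)*(t - 3)*(t + 2)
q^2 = q^2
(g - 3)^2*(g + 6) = g^3 - 27*g + 54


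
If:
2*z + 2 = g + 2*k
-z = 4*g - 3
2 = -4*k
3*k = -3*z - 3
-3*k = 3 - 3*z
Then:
No Solution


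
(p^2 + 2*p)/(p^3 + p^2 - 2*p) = 1/(p - 1)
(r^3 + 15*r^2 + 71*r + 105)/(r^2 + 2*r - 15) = (r^2 + 10*r + 21)/(r - 3)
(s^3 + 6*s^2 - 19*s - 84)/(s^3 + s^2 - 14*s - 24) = (s + 7)/(s + 2)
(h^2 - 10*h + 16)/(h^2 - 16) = (h^2 - 10*h + 16)/(h^2 - 16)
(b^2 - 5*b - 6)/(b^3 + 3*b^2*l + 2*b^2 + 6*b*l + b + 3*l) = (b - 6)/(b^2 + 3*b*l + b + 3*l)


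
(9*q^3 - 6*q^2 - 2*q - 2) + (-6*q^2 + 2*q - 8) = 9*q^3 - 12*q^2 - 10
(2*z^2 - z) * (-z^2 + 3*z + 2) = -2*z^4 + 7*z^3 + z^2 - 2*z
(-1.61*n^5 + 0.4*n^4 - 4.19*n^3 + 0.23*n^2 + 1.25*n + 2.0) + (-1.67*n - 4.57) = -1.61*n^5 + 0.4*n^4 - 4.19*n^3 + 0.23*n^2 - 0.42*n - 2.57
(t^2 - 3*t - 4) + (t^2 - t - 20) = 2*t^2 - 4*t - 24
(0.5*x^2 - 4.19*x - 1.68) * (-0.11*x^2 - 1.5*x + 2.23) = -0.055*x^4 - 0.2891*x^3 + 7.5848*x^2 - 6.8237*x - 3.7464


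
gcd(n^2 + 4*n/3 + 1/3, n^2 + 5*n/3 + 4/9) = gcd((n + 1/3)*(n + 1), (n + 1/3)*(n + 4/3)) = n + 1/3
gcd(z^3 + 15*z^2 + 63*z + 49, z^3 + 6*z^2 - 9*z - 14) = z^2 + 8*z + 7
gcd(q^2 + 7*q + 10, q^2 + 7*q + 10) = q^2 + 7*q + 10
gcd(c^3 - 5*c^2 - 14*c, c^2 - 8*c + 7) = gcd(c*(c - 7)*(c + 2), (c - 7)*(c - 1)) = c - 7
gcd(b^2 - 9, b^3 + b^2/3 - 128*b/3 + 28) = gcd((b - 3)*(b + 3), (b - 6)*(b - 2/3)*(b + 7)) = 1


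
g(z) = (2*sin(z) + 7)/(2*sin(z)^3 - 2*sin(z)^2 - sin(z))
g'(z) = (2*sin(z) + 7)*(-6*sin(z)^2*cos(z) + 4*sin(z)*cos(z) + cos(z))/(2*sin(z)^3 - 2*sin(z)^2 - sin(z))^2 + 2*cos(z)/(2*sin(z)^3 - 2*sin(z)^2 - sin(z))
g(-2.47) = -9.08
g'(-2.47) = 45.21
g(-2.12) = -2.87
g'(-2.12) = 6.08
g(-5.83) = -12.05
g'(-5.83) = 23.81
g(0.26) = -21.15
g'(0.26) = 88.44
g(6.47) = -30.47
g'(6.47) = 181.99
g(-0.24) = 66.69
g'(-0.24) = -172.04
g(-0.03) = 246.61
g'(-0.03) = 7731.80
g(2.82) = -16.86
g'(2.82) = -54.62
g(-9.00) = -91.42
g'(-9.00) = 2083.02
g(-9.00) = -91.42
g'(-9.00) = 2083.02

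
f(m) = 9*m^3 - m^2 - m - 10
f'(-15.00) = 6104.00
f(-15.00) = -30595.00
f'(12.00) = 3863.00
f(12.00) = 15386.00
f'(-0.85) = 20.21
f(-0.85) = -15.40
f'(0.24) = 0.08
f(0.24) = -10.17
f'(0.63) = 8.46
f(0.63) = -8.78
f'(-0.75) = 15.69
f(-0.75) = -13.61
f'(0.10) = -0.93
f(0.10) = -10.10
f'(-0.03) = -0.92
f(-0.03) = -9.97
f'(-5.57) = 847.81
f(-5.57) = -1590.73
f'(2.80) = 205.08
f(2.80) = 176.93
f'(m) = 27*m^2 - 2*m - 1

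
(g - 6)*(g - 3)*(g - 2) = g^3 - 11*g^2 + 36*g - 36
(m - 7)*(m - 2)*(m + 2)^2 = m^4 - 5*m^3 - 18*m^2 + 20*m + 56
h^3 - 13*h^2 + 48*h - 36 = (h - 6)^2*(h - 1)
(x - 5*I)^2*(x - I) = x^3 - 11*I*x^2 - 35*x + 25*I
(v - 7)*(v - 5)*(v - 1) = v^3 - 13*v^2 + 47*v - 35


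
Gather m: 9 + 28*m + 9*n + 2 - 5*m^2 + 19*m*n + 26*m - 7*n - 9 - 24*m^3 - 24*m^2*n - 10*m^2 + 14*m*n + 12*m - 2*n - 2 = -24*m^3 + m^2*(-24*n - 15) + m*(33*n + 66)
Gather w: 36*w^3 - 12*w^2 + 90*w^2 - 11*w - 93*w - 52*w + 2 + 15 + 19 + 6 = 36*w^3 + 78*w^2 - 156*w + 42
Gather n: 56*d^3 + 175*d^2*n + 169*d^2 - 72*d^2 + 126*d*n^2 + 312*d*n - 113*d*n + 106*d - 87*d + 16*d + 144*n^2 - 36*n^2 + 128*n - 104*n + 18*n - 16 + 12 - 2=56*d^3 + 97*d^2 + 35*d + n^2*(126*d + 108) + n*(175*d^2 + 199*d + 42) - 6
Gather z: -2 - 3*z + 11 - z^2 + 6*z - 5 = -z^2 + 3*z + 4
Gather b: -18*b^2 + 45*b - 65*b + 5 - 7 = -18*b^2 - 20*b - 2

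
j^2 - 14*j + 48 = (j - 8)*(j - 6)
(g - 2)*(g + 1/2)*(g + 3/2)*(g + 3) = g^4 + 3*g^3 - 13*g^2/4 - 45*g/4 - 9/2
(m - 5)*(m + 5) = m^2 - 25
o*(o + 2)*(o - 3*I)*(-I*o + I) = -I*o^4 - 3*o^3 - I*o^3 - 3*o^2 + 2*I*o^2 + 6*o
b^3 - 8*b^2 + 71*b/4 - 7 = (b - 4)*(b - 7/2)*(b - 1/2)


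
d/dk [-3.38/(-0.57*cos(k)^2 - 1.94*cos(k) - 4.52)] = (3.8532*cos(k) + 6.5572)*sin(k)/(0.57*cos(k)^2 + 1.94*cos(k) + 4.52)^2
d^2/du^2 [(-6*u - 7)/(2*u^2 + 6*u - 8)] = (-(2*u + 3)^2*(6*u + 7) + (18*u + 25)*(u^2 + 3*u - 4))/(u^2 + 3*u - 4)^3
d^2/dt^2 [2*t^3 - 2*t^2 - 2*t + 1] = 12*t - 4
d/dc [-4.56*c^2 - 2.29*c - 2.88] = -9.12*c - 2.29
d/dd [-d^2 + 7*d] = 7 - 2*d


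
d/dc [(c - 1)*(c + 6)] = 2*c + 5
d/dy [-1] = 0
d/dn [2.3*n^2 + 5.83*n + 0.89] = 4.6*n + 5.83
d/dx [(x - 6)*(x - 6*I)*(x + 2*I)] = 3*x^2 + x*(-12 - 8*I) + 12 + 24*I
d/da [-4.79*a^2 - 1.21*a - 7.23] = -9.58*a - 1.21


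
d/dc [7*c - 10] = 7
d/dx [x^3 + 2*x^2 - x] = 3*x^2 + 4*x - 1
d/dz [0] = 0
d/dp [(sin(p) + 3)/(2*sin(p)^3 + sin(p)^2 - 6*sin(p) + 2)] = (-4*sin(p)^3 - 19*sin(p)^2 - 6*sin(p) + 20)*cos(p)/(2*sin(p)^3 + sin(p)^2 - 6*sin(p) + 2)^2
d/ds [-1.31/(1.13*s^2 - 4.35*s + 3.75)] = (2.9606*s - 5.6985)/(1.13*s^2 - 4.35*s + 3.75)^2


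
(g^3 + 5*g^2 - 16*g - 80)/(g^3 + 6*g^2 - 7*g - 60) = (g - 4)/(g - 3)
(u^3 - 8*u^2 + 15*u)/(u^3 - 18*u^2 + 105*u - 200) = u*(u - 3)/(u^2 - 13*u + 40)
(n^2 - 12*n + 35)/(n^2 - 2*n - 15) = (n - 7)/(n + 3)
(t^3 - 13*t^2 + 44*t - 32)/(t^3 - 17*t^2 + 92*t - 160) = (t - 1)/(t - 5)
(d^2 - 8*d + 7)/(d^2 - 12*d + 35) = (d - 1)/(d - 5)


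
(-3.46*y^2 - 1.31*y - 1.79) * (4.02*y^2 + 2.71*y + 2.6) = -13.9092*y^4 - 14.6428*y^3 - 19.7419*y^2 - 8.2569*y - 4.654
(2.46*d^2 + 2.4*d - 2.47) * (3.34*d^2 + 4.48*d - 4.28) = 8.2164*d^4 + 19.0368*d^3 - 8.0266*d^2 - 21.3376*d + 10.5716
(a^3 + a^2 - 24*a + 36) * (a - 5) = a^4 - 4*a^3 - 29*a^2 + 156*a - 180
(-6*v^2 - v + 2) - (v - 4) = -6*v^2 - 2*v + 6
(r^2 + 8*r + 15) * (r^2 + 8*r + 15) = r^4 + 16*r^3 + 94*r^2 + 240*r + 225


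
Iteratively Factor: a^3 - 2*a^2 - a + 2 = (a - 2)*(a^2 - 1) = (a - 2)*(a + 1)*(a - 1)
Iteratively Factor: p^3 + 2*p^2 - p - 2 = (p + 1)*(p^2 + p - 2) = (p + 1)*(p + 2)*(p - 1)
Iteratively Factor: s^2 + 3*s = (s)*(s + 3)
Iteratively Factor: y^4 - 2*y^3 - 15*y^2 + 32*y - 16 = (y - 4)*(y^3 + 2*y^2 - 7*y + 4) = (y - 4)*(y - 1)*(y^2 + 3*y - 4) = (y - 4)*(y - 1)^2*(y + 4)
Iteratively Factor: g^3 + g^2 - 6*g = (g + 3)*(g^2 - 2*g) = g*(g + 3)*(g - 2)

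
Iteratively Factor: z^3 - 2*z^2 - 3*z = (z - 3)*(z^2 + z) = z*(z - 3)*(z + 1)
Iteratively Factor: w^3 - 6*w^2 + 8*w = (w)*(w^2 - 6*w + 8) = w*(w - 4)*(w - 2)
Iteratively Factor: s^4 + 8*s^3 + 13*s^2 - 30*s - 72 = (s + 4)*(s^3 + 4*s^2 - 3*s - 18) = (s + 3)*(s + 4)*(s^2 + s - 6) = (s + 3)^2*(s + 4)*(s - 2)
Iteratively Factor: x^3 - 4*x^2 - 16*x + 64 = (x - 4)*(x^2 - 16) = (x - 4)*(x + 4)*(x - 4)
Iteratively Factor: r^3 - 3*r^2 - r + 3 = (r - 1)*(r^2 - 2*r - 3) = (r - 1)*(r + 1)*(r - 3)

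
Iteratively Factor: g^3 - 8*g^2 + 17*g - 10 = (g - 1)*(g^2 - 7*g + 10) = (g - 5)*(g - 1)*(g - 2)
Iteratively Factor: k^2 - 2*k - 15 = (k + 3)*(k - 5)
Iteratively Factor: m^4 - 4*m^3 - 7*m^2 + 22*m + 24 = (m + 1)*(m^3 - 5*m^2 - 2*m + 24) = (m - 4)*(m + 1)*(m^2 - m - 6) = (m - 4)*(m + 1)*(m + 2)*(m - 3)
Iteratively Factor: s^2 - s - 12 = (s - 4)*(s + 3)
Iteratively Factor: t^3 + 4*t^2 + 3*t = (t)*(t^2 + 4*t + 3) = t*(t + 3)*(t + 1)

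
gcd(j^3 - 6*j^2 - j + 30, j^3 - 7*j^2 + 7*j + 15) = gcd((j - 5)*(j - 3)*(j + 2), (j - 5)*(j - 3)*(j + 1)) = j^2 - 8*j + 15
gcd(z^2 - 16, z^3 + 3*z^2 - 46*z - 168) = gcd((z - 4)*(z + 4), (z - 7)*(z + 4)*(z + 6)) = z + 4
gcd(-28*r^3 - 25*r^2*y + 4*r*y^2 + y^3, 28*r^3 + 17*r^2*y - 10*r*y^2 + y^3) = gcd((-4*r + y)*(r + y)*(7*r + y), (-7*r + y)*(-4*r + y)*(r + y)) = -4*r^2 - 3*r*y + y^2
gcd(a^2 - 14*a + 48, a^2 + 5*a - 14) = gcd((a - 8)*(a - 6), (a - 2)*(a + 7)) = 1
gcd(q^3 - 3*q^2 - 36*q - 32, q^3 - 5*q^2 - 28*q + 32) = q^2 - 4*q - 32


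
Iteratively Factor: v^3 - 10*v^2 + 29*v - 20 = (v - 1)*(v^2 - 9*v + 20) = (v - 4)*(v - 1)*(v - 5)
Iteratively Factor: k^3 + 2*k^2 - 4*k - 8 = (k + 2)*(k^2 - 4) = (k + 2)^2*(k - 2)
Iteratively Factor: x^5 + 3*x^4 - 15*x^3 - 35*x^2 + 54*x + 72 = (x + 1)*(x^4 + 2*x^3 - 17*x^2 - 18*x + 72) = (x - 3)*(x + 1)*(x^3 + 5*x^2 - 2*x - 24) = (x - 3)*(x + 1)*(x + 4)*(x^2 + x - 6) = (x - 3)*(x - 2)*(x + 1)*(x + 4)*(x + 3)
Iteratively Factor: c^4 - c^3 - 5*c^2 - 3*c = (c)*(c^3 - c^2 - 5*c - 3) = c*(c + 1)*(c^2 - 2*c - 3) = c*(c + 1)^2*(c - 3)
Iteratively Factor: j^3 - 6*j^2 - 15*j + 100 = (j - 5)*(j^2 - j - 20) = (j - 5)*(j + 4)*(j - 5)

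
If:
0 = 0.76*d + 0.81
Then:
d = -1.07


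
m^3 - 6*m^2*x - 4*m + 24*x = (m - 2)*(m + 2)*(m - 6*x)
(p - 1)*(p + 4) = p^2 + 3*p - 4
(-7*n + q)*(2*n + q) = -14*n^2 - 5*n*q + q^2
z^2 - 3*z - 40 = (z - 8)*(z + 5)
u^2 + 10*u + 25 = (u + 5)^2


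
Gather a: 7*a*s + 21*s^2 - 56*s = 7*a*s + 21*s^2 - 56*s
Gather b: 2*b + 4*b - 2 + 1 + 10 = 6*b + 9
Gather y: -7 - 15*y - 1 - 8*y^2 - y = -8*y^2 - 16*y - 8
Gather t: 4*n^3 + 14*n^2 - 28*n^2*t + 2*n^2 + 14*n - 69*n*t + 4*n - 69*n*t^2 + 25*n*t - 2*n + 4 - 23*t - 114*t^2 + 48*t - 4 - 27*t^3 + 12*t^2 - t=4*n^3 + 16*n^2 + 16*n - 27*t^3 + t^2*(-69*n - 102) + t*(-28*n^2 - 44*n + 24)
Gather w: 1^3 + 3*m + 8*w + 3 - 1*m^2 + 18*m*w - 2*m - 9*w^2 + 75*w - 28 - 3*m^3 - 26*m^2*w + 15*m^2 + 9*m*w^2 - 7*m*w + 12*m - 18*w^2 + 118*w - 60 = -3*m^3 + 14*m^2 + 13*m + w^2*(9*m - 27) + w*(-26*m^2 + 11*m + 201) - 84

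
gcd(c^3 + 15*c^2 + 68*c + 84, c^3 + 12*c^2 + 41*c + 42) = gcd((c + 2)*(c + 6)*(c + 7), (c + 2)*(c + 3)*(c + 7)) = c^2 + 9*c + 14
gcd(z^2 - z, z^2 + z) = z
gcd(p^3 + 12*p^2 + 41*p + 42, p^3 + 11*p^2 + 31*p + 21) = p^2 + 10*p + 21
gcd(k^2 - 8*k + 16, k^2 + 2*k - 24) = k - 4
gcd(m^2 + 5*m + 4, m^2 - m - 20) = m + 4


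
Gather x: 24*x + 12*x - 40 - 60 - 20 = 36*x - 120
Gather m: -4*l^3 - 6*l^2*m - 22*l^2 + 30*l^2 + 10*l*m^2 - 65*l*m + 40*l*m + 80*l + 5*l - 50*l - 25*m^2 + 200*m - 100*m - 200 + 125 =-4*l^3 + 8*l^2 + 35*l + m^2*(10*l - 25) + m*(-6*l^2 - 25*l + 100) - 75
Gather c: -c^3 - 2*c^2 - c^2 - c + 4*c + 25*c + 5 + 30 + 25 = -c^3 - 3*c^2 + 28*c + 60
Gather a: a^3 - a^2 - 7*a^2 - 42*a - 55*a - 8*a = a^3 - 8*a^2 - 105*a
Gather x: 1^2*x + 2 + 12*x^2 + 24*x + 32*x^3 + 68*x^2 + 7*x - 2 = 32*x^3 + 80*x^2 + 32*x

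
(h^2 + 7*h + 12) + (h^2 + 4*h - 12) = 2*h^2 + 11*h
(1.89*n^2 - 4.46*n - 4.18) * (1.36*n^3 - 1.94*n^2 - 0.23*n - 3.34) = 2.5704*n^5 - 9.7322*n^4 + 2.5329*n^3 + 2.8224*n^2 + 15.8578*n + 13.9612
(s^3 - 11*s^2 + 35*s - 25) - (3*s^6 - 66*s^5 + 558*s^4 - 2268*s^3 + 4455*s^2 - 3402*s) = -3*s^6 + 66*s^5 - 558*s^4 + 2269*s^3 - 4466*s^2 + 3437*s - 25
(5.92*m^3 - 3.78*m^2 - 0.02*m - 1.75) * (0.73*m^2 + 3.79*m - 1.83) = 4.3216*m^5 + 19.6774*m^4 - 25.1744*m^3 + 5.5641*m^2 - 6.5959*m + 3.2025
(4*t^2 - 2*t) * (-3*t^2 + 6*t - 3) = -12*t^4 + 30*t^3 - 24*t^2 + 6*t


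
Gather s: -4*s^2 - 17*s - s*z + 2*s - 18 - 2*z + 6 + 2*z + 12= -4*s^2 + s*(-z - 15)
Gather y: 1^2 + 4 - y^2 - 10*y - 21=-y^2 - 10*y - 16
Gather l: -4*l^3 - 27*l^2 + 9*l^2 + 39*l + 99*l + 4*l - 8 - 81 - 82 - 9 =-4*l^3 - 18*l^2 + 142*l - 180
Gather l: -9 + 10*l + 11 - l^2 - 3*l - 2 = -l^2 + 7*l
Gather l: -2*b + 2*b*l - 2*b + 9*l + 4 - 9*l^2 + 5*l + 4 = -4*b - 9*l^2 + l*(2*b + 14) + 8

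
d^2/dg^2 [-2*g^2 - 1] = -4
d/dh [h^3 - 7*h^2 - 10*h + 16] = 3*h^2 - 14*h - 10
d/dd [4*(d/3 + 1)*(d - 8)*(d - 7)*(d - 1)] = 16*d^3/3 - 52*d^2 + 184*d/3 + 628/3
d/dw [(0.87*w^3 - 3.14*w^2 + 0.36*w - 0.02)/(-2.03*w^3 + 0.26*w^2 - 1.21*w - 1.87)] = (8.88178419700125e-16*w^5 - 6.14800000000001*w^4 - 0.643799999999999*w^3 - 1.2967*w^2 + 11.754*w - 0.6974)/(4.1209*w^6 - 1.0556*w^5 + 4.9802*w^4 + 6.963*w^3 + 0.4917*w^2 + 4.5254*w + 3.4969)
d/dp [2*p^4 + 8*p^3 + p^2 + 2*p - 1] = 8*p^3 + 24*p^2 + 2*p + 2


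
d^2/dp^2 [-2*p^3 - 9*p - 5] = -12*p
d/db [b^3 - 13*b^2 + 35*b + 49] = 3*b^2 - 26*b + 35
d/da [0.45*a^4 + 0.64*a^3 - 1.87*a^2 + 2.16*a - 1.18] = 1.8*a^3 + 1.92*a^2 - 3.74*a + 2.16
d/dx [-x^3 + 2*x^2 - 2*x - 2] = -3*x^2 + 4*x - 2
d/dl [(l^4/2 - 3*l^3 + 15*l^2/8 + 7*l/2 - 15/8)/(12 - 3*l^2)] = (-4*l^5 + 12*l^4 + 32*l^3 - 130*l^2 + 45*l + 56)/(12*(l^4 - 8*l^2 + 16))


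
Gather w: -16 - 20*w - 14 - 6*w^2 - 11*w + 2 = -6*w^2 - 31*w - 28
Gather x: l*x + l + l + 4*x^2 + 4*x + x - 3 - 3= 2*l + 4*x^2 + x*(l + 5) - 6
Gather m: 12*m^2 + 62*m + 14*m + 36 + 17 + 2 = 12*m^2 + 76*m + 55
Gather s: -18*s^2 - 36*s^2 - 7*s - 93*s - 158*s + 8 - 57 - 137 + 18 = -54*s^2 - 258*s - 168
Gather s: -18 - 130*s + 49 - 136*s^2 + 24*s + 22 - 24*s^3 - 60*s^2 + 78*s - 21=-24*s^3 - 196*s^2 - 28*s + 32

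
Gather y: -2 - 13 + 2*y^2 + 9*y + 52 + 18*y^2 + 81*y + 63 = 20*y^2 + 90*y + 100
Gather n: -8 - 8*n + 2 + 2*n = -6*n - 6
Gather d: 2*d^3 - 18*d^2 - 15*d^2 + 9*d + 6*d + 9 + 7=2*d^3 - 33*d^2 + 15*d + 16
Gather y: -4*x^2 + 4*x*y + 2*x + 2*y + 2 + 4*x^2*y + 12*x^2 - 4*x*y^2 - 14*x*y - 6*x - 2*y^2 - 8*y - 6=8*x^2 - 4*x + y^2*(-4*x - 2) + y*(4*x^2 - 10*x - 6) - 4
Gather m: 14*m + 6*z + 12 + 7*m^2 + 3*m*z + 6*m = 7*m^2 + m*(3*z + 20) + 6*z + 12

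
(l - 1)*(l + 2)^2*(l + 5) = l^4 + 8*l^3 + 15*l^2 - 4*l - 20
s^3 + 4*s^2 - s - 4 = (s - 1)*(s + 1)*(s + 4)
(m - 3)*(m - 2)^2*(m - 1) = m^4 - 8*m^3 + 23*m^2 - 28*m + 12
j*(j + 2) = j^2 + 2*j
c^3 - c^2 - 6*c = c*(c - 3)*(c + 2)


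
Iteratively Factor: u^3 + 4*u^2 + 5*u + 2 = (u + 2)*(u^2 + 2*u + 1) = (u + 1)*(u + 2)*(u + 1)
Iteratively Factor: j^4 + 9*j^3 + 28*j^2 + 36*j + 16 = (j + 2)*(j^3 + 7*j^2 + 14*j + 8) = (j + 2)*(j + 4)*(j^2 + 3*j + 2) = (j + 1)*(j + 2)*(j + 4)*(j + 2)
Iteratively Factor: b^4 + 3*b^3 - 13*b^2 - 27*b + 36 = (b - 3)*(b^3 + 6*b^2 + 5*b - 12) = (b - 3)*(b + 4)*(b^2 + 2*b - 3) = (b - 3)*(b - 1)*(b + 4)*(b + 3)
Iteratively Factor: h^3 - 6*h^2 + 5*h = (h - 5)*(h^2 - h) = (h - 5)*(h - 1)*(h)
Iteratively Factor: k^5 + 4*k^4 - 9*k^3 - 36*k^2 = (k)*(k^4 + 4*k^3 - 9*k^2 - 36*k) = k*(k + 3)*(k^3 + k^2 - 12*k) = k^2*(k + 3)*(k^2 + k - 12) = k^2*(k + 3)*(k + 4)*(k - 3)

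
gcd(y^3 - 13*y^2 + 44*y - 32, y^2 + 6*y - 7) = y - 1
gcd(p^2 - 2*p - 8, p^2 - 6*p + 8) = p - 4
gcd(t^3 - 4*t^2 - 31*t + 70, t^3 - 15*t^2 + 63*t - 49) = t - 7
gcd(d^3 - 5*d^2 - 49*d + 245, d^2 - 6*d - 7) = d - 7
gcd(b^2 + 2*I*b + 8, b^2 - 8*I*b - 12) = b - 2*I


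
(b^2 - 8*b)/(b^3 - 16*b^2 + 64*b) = 1/(b - 8)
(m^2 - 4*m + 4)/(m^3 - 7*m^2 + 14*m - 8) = (m - 2)/(m^2 - 5*m + 4)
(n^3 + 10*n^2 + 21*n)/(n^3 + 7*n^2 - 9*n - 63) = n/(n - 3)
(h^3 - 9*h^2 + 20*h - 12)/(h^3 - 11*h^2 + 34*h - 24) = (h - 2)/(h - 4)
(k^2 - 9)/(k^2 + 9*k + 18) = (k - 3)/(k + 6)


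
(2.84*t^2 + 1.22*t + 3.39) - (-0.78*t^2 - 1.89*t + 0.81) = 3.62*t^2 + 3.11*t + 2.58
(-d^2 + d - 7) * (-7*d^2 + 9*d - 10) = 7*d^4 - 16*d^3 + 68*d^2 - 73*d + 70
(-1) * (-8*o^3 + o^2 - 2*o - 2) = 8*o^3 - o^2 + 2*o + 2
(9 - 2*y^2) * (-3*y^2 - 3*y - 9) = 6*y^4 + 6*y^3 - 9*y^2 - 27*y - 81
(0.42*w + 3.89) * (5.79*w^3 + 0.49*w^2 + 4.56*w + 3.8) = 2.4318*w^4 + 22.7289*w^3 + 3.8213*w^2 + 19.3344*w + 14.782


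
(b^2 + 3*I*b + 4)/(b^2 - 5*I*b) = (b^2 + 3*I*b + 4)/(b*(b - 5*I))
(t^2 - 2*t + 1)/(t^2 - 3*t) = (t^2 - 2*t + 1)/(t*(t - 3))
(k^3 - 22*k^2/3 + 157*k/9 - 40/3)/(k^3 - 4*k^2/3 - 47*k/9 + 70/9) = (3*k^2 - 17*k + 24)/(3*k^2 + k - 14)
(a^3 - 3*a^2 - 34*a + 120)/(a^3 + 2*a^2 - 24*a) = (a - 5)/a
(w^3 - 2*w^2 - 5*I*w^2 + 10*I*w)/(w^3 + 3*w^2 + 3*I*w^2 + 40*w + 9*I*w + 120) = w*(w - 2)/(w^2 + w*(3 + 8*I) + 24*I)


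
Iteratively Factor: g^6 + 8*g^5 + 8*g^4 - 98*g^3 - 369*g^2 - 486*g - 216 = (g + 3)*(g^5 + 5*g^4 - 7*g^3 - 77*g^2 - 138*g - 72) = (g + 3)^2*(g^4 + 2*g^3 - 13*g^2 - 38*g - 24) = (g + 1)*(g + 3)^2*(g^3 + g^2 - 14*g - 24) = (g + 1)*(g + 2)*(g + 3)^2*(g^2 - g - 12) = (g + 1)*(g + 2)*(g + 3)^3*(g - 4)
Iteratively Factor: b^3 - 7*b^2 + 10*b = (b - 5)*(b^2 - 2*b) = b*(b - 5)*(b - 2)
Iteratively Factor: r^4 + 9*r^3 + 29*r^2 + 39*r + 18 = (r + 2)*(r^3 + 7*r^2 + 15*r + 9) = (r + 2)*(r + 3)*(r^2 + 4*r + 3) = (r + 2)*(r + 3)^2*(r + 1)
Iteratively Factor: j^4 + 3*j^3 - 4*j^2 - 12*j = (j + 2)*(j^3 + j^2 - 6*j) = j*(j + 2)*(j^2 + j - 6) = j*(j - 2)*(j + 2)*(j + 3)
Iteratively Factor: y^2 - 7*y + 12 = (y - 4)*(y - 3)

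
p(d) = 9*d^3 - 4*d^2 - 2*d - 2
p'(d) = 27*d^2 - 8*d - 2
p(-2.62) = -186.08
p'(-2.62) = 204.30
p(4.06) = 526.26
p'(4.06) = 410.58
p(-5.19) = -1357.55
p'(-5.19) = 766.79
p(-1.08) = -15.84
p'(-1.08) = 38.13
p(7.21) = 3148.89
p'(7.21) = 1343.89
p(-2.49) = -160.76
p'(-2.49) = 185.32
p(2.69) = 138.86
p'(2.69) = 171.85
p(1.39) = 11.66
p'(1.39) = 39.05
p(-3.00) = -275.00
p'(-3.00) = 265.00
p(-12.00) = -16106.00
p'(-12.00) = 3982.00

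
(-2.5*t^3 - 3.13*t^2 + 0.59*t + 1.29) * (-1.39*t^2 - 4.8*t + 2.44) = 3.475*t^5 + 16.3507*t^4 + 8.1039*t^3 - 12.2623*t^2 - 4.7524*t + 3.1476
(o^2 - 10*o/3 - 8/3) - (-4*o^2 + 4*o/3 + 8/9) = 5*o^2 - 14*o/3 - 32/9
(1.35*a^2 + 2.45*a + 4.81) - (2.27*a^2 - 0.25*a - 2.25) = -0.92*a^2 + 2.7*a + 7.06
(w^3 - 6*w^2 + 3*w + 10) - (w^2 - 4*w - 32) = w^3 - 7*w^2 + 7*w + 42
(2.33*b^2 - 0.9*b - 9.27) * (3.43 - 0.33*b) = -0.7689*b^3 + 8.2889*b^2 - 0.0279000000000003*b - 31.7961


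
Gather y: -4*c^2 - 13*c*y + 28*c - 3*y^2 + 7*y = -4*c^2 + 28*c - 3*y^2 + y*(7 - 13*c)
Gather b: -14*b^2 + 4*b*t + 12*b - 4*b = -14*b^2 + b*(4*t + 8)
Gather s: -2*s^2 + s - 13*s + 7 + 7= -2*s^2 - 12*s + 14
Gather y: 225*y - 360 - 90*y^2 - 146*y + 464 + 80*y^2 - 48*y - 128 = -10*y^2 + 31*y - 24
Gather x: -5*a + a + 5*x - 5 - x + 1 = -4*a + 4*x - 4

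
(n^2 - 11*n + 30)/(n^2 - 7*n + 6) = (n - 5)/(n - 1)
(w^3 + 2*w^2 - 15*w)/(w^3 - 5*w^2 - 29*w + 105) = w/(w - 7)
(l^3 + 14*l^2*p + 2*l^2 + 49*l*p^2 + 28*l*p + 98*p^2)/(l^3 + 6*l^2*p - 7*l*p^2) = (-l^2 - 7*l*p - 2*l - 14*p)/(l*(-l + p))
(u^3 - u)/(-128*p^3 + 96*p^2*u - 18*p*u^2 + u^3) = (-u^3 + u)/(128*p^3 - 96*p^2*u + 18*p*u^2 - u^3)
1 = 1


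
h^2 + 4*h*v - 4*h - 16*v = (h - 4)*(h + 4*v)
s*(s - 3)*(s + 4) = s^3 + s^2 - 12*s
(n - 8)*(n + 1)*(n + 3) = n^3 - 4*n^2 - 29*n - 24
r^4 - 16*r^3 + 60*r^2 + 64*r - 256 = (r - 8)^2*(r - 2)*(r + 2)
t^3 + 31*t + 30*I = (t - 6*I)*(t + I)*(t + 5*I)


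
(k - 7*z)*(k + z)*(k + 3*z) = k^3 - 3*k^2*z - 25*k*z^2 - 21*z^3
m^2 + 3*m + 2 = (m + 1)*(m + 2)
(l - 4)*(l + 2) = l^2 - 2*l - 8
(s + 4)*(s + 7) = s^2 + 11*s + 28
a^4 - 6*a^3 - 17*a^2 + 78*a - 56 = (a - 7)*(a - 2)*(a - 1)*(a + 4)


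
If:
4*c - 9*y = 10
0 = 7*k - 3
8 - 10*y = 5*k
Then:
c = 1069/280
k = 3/7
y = 41/70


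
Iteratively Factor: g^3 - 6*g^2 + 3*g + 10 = (g - 2)*(g^2 - 4*g - 5) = (g - 2)*(g + 1)*(g - 5)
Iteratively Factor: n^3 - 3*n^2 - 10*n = (n + 2)*(n^2 - 5*n) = (n - 5)*(n + 2)*(n)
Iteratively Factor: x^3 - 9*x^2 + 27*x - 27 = (x - 3)*(x^2 - 6*x + 9) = (x - 3)^2*(x - 3)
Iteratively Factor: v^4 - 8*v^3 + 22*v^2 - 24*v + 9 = (v - 3)*(v^3 - 5*v^2 + 7*v - 3) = (v - 3)*(v - 1)*(v^2 - 4*v + 3) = (v - 3)^2*(v - 1)*(v - 1)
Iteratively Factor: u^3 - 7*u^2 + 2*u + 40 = (u - 4)*(u^2 - 3*u - 10) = (u - 5)*(u - 4)*(u + 2)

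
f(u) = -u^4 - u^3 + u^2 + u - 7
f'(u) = -4*u^3 - 3*u^2 + 2*u + 1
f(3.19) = -129.65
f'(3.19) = -153.00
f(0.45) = -6.48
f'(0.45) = 0.93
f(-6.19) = -1205.82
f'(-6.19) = 822.38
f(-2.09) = -14.67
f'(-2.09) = 20.23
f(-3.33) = -85.28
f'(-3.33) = 108.78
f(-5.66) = -825.58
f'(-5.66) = 618.86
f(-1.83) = -10.57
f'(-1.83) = 11.81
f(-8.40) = -4330.85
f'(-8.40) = 2143.34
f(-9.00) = -5767.00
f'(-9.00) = 2656.00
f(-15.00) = -47047.00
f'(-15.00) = 12796.00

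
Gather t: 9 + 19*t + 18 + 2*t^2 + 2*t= 2*t^2 + 21*t + 27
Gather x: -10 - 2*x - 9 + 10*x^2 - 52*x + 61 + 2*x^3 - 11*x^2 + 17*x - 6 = 2*x^3 - x^2 - 37*x + 36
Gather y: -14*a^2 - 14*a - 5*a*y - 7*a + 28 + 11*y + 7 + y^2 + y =-14*a^2 - 21*a + y^2 + y*(12 - 5*a) + 35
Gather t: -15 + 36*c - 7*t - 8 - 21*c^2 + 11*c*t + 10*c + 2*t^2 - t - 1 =-21*c^2 + 46*c + 2*t^2 + t*(11*c - 8) - 24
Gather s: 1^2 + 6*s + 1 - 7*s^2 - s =-7*s^2 + 5*s + 2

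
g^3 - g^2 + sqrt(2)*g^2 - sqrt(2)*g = g*(g - 1)*(g + sqrt(2))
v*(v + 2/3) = v^2 + 2*v/3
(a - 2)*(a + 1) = a^2 - a - 2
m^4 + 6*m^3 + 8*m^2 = m^2*(m + 2)*(m + 4)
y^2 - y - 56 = (y - 8)*(y + 7)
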